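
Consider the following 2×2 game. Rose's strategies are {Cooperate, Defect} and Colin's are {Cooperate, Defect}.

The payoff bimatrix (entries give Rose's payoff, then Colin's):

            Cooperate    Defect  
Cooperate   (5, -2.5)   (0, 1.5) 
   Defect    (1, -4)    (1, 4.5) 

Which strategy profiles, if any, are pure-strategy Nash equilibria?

(Defect, Defect)

(Cooperate, Cooperate): Colin prefers Defect (1.5 > -2.5) — not an equilibrium.
(Cooperate, Defect): Rose prefers Defect (1 > 0) — not an equilibrium.
(Defect, Cooperate): Rose prefers Cooperate (5 > 1); Colin prefers Defect (4.5 > -4) — not an equilibrium.
(Defect, Defect): Rose gets 1 ≥ 0 from Cooperate, and Colin gets 4.5 ≥ -4 from Cooperate — Nash equilibrium.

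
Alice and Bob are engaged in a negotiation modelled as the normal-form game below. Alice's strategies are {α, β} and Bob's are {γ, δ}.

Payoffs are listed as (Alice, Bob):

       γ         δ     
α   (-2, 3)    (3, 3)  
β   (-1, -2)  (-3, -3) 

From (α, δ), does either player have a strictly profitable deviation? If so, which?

Neither

Alice at (α, δ) earns 3; deviating to β yields -3 — not better.
Bob earns 3; deviating to γ yields 3 — not better.
Neither player can strictly improve; the profile is a Nash equilibrium.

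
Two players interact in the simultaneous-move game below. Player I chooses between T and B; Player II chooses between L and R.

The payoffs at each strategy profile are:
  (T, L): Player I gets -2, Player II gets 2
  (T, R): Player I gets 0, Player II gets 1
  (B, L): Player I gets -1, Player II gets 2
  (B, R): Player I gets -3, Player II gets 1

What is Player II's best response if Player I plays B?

L

Against B, Player II earns 2 from L and 1 from R.
So L is the best response.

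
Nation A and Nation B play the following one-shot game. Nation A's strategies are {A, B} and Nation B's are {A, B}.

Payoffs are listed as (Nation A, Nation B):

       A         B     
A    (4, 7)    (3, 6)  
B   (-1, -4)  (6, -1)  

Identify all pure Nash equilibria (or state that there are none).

(A, A): Nation A gets 4 ≥ -1 from B, and Nation B gets 7 ≥ 6 from B — Nash equilibrium.
(A, B): Nation A prefers B (6 > 3); Nation B prefers A (7 > 6) — not an equilibrium.
(B, A): Nation A prefers A (4 > -1); Nation B prefers B (-1 > -4) — not an equilibrium.
(B, B): Nation A gets 6 ≥ 3 from A, and Nation B gets -1 ≥ -4 from A — Nash equilibrium.

(A, A) and (B, B)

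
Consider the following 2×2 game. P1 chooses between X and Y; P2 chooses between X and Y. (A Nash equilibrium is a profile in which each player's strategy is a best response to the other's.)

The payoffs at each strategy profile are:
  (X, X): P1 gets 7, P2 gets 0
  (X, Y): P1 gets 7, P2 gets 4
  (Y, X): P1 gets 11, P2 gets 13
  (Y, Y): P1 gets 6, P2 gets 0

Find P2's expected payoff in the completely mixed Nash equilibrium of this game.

52/17

First find x, the probability P1 plays X, from P2's indifference between X and Y: 13(1−x) = 4x, giving x = 13/17.
Since P2 is indifferent in equilibrium, P2's expected payoff equals the payoff from either column against (13/17, 4/17). Using X: 13(4/17) = 52/17.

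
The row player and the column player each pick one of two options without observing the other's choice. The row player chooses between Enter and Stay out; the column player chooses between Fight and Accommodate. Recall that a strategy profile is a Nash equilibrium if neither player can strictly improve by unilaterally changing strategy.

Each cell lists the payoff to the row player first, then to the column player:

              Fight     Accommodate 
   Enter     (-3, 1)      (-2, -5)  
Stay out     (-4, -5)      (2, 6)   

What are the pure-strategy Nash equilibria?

(Enter, Fight): the row player gets -3 ≥ -4 from Stay out, and the column player gets 1 ≥ -5 from Accommodate — Nash equilibrium.
(Enter, Accommodate): the row player prefers Stay out (2 > -2); the column player prefers Fight (1 > -5) — not an equilibrium.
(Stay out, Fight): the row player prefers Enter (-3 > -4); the column player prefers Accommodate (6 > -5) — not an equilibrium.
(Stay out, Accommodate): the row player gets 2 ≥ -2 from Enter, and the column player gets 6 ≥ -5 from Fight — Nash equilibrium.

(Enter, Fight) and (Stay out, Accommodate)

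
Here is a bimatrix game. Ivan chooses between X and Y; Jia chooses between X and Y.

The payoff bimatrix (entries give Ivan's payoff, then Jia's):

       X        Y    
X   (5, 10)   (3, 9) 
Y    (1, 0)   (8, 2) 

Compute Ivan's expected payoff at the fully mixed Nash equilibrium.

37/9

First find q, the probability Jia plays X, from Ivan's indifference between X and Y: 5q + 3(1−q) = q + 8(1−q), giving q = 5/9.
Since Ivan is indifferent in equilibrium, Ivan's expected payoff equals the payoff from either row against (5/9, 4/9). Using X: 5(5/9) + 3(4/9) = 37/9.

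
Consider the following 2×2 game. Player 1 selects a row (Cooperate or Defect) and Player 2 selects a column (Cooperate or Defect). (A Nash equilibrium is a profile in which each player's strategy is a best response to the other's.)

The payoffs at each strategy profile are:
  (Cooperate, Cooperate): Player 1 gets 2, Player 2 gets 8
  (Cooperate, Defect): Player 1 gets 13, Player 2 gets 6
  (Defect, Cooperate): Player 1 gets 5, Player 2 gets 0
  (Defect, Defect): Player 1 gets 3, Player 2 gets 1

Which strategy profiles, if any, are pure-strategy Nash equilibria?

(Cooperate, Cooperate): Player 1 prefers Defect (5 > 2) — not an equilibrium.
(Cooperate, Defect): Player 2 prefers Cooperate (8 > 6) — not an equilibrium.
(Defect, Cooperate): Player 2 prefers Defect (1 > 0) — not an equilibrium.
(Defect, Defect): Player 1 prefers Cooperate (13 > 3) — not an equilibrium.

none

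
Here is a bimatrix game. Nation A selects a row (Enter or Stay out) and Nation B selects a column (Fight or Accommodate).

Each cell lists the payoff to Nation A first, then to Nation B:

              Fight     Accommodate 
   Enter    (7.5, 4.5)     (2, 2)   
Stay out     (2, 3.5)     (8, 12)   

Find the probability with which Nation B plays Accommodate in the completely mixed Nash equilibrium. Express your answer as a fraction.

Let q be the probability that Nation B plays Fight. In a completely mixed equilibrium, Nation A must be indifferent between Enter and Stay out.
Nation A's expected payoff from Enter is 7.5q + 2(1−q); from Stay out it is 2q + 8(1−q).
Setting these equal: 5.5q + 2 = −6q + 8, so q = 12/23.
Therefore Nation B plays Accommodate with probability 1 − 12/23 = 11/23.

11/23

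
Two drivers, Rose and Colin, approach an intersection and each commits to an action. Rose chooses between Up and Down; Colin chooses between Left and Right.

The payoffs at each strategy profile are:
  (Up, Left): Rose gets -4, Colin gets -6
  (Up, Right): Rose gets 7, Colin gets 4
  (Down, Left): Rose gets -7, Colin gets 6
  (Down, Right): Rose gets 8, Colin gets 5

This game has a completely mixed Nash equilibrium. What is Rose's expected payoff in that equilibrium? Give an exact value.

17/4

First find q, the probability Colin plays Left, from Rose's indifference between Up and Down: −4q + 7(1−q) = −7q + 8(1−q), giving q = 1/4.
Since Rose is indifferent in equilibrium, Rose's expected payoff equals the payoff from either row against (1/4, 3/4). Using Up: −4(1/4) + 7(3/4) = 17/4.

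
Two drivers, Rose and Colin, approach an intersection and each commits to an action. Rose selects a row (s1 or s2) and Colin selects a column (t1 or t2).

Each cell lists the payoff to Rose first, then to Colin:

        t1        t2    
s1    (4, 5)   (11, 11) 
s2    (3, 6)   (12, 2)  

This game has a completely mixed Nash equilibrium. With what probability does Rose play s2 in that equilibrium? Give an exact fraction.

Let r be the probability that Rose plays s1. In a completely mixed equilibrium, Colin must be indifferent between t1 and t2.
Colin's expected payoff from t1 is 5r + 6(1−r); from t2 it is 11r + 2(1−r).
Setting these equal: −r + 6 = 9r + 2, so r = 2/5.
Therefore Rose plays s2 with probability 1 − 2/5 = 3/5.

3/5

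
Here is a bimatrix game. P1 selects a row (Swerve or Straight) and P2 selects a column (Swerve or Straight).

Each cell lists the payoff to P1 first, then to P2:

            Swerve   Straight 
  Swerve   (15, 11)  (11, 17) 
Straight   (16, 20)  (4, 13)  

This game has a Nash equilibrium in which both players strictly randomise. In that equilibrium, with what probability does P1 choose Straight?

6/13

Let x be the probability that P1 plays Swerve. In a completely mixed equilibrium, P2 must be indifferent between Swerve and Straight.
P2's expected payoff from Swerve is 11x + 20(1−x); from Straight it is 17x + 13(1−x).
Setting these equal: −9x + 20 = 4x + 13, so x = 7/13.
Therefore P1 plays Straight with probability 1 − 7/13 = 6/13.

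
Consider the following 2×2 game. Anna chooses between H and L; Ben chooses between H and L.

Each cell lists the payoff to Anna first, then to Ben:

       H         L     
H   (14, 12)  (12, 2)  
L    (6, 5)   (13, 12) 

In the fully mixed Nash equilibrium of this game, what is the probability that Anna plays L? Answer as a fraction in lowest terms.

Let p be the probability that Anna plays H. In a completely mixed equilibrium, Ben must be indifferent between H and L.
Ben's expected payoff from H is 12p + 5(1−p); from L it is 2p + 12(1−p).
Setting these equal: 7p + 5 = −10p + 12, so p = 7/17.
Therefore Anna plays L with probability 1 − 7/17 = 10/17.

10/17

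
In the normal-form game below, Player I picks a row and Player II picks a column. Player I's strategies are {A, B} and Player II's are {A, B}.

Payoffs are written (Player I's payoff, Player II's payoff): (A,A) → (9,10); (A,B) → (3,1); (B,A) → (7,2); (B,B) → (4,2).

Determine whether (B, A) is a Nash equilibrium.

At (B, A), Player I earns 7; switching to A would give 9, so Player I would deviate.
Player II earns 2; switching to B would give 2, so Player II has no profitable deviation.
Since at least one player can profitably deviate, this is not a Nash equilibrium.

No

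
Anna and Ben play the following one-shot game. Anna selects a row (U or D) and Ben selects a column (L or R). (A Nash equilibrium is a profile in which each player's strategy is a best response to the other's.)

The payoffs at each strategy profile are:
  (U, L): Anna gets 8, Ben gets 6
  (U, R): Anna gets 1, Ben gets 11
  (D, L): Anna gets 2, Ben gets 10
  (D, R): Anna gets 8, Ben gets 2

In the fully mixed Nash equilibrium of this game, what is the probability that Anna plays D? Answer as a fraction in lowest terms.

Let p be the probability that Anna plays U. In a completely mixed equilibrium, Ben must be indifferent between L and R.
Ben's expected payoff from L is 6p + 10(1−p); from R it is 11p + 2(1−p).
Setting these equal: −4p + 10 = 9p + 2, so p = 8/13.
Therefore Anna plays D with probability 1 − 8/13 = 5/13.

5/13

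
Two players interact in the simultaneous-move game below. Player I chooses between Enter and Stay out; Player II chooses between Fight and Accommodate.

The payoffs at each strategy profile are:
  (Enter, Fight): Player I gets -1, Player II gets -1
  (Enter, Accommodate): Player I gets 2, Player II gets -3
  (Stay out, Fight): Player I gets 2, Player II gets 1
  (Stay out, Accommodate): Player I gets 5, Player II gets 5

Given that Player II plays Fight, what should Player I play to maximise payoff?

Against Fight, Player I earns -1 from Enter and 2 from Stay out.
So Stay out is the best response.

Stay out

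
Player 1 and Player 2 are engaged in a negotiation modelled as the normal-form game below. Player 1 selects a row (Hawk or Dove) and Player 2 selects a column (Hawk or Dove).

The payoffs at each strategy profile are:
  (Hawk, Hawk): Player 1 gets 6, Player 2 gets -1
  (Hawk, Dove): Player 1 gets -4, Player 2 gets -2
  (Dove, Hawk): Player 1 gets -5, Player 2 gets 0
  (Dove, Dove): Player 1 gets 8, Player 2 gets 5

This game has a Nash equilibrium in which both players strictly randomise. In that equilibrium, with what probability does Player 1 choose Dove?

1/6

Let r be the probability that Player 1 plays Hawk. In a completely mixed equilibrium, Player 2 must be indifferent between Hawk and Dove.
Player 2's expected payoff from Hawk is −r; from Dove it is −2r + 5(1−r).
Setting these equal: −r = −7r + 5, so r = 5/6.
Therefore Player 1 plays Dove with probability 1 − 5/6 = 1/6.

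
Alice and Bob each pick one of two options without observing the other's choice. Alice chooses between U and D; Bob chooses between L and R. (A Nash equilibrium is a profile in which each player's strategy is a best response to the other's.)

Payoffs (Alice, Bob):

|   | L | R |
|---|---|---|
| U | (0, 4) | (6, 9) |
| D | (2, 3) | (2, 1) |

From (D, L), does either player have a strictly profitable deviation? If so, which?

Alice at (D, L) earns 2; deviating to U yields 0 — not better.
Bob earns 3; deviating to R yields 1 — not better.
Neither player can strictly improve; the profile is a Nash equilibrium.

Neither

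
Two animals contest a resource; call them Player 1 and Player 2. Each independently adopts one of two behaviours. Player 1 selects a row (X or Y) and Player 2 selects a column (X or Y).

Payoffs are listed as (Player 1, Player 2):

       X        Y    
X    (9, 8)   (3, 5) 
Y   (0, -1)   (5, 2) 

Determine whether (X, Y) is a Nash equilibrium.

At (X, Y), Player 1 earns 3; switching to Y would give 5, so Player 1 would deviate.
Player 2 earns 5; switching to X would give 8, so Player 2 would deviate.
Since at least one player can profitably deviate, this is not a Nash equilibrium.

No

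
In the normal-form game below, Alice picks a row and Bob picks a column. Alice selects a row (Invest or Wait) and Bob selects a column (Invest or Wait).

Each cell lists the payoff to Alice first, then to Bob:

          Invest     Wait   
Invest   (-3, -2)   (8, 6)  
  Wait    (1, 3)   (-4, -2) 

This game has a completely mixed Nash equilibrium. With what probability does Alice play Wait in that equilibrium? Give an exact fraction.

Let r be the probability that Alice plays Invest. In a completely mixed equilibrium, Bob must be indifferent between Invest and Wait.
Bob's expected payoff from Invest is −2r + 3(1−r); from Wait it is 6r − 2(1−r).
Setting these equal: −5r + 3 = 8r − 2, so r = 5/13.
Therefore Alice plays Wait with probability 1 − 5/13 = 8/13.

8/13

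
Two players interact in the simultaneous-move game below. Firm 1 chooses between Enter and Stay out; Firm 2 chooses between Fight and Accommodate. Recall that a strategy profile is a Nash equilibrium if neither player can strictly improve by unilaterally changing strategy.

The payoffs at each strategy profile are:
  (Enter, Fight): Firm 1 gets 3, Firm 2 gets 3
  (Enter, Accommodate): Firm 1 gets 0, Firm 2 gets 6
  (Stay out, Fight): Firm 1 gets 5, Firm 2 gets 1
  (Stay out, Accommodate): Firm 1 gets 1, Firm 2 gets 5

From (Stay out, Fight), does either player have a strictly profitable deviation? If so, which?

Firm 1 at (Stay out, Fight) earns 5; deviating to Enter yields 3 — not better.
Firm 2 earns 1; deviating to Accommodate yields 5 — a strict improvement.
Only Firm 2 has a strictly profitable deviation.

Firm 2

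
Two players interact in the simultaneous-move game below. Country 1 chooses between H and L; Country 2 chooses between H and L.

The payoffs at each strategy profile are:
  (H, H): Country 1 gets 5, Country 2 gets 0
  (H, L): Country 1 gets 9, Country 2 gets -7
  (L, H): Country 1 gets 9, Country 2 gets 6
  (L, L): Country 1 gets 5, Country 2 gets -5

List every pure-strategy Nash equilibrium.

(H, H): Country 1 prefers L (9 > 5) — not an equilibrium.
(H, L): Country 2 prefers H (0 > -7) — not an equilibrium.
(L, H): Country 1 gets 9 ≥ 5 from H, and Country 2 gets 6 ≥ -5 from L — Nash equilibrium.
(L, L): Country 1 prefers H (9 > 5); Country 2 prefers H (6 > -5) — not an equilibrium.

(L, H)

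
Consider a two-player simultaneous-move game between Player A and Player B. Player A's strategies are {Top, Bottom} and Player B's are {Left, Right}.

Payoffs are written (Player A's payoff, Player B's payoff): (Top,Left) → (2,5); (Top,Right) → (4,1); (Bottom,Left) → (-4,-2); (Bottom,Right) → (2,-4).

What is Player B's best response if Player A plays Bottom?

Left

Against Bottom, Player B earns -2 from Left and -4 from Right.
So Left is the best response.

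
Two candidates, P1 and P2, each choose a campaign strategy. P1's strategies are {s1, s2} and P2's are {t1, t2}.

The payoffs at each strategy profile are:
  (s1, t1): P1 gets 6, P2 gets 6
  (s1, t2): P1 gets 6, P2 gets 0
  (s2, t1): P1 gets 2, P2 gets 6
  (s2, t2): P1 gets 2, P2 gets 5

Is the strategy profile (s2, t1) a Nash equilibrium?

No

At (s2, t1), P1 earns 2; switching to s1 would give 6, so P1 would deviate.
P2 earns 6; switching to t2 would give 5, so P2 has no profitable deviation.
Since at least one player can profitably deviate, this is not a Nash equilibrium.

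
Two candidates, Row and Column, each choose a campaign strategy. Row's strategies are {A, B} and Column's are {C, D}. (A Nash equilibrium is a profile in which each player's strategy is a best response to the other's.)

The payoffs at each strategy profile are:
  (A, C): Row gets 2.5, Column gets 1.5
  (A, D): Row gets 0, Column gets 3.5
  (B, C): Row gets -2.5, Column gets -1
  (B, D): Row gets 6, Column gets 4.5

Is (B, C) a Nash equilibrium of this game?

No

At (B, C), Row earns -2.5; switching to A would give 2.5, so Row would deviate.
Column earns -1; switching to D would give 4.5, so Column would deviate.
Since at least one player can profitably deviate, this is not a Nash equilibrium.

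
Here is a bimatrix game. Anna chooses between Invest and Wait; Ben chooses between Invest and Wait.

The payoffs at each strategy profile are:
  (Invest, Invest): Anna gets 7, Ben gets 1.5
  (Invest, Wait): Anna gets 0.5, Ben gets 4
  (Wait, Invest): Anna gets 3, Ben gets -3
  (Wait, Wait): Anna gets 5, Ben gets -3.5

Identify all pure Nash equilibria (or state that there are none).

none

(Invest, Invest): Ben prefers Wait (4 > 1.5) — not an equilibrium.
(Invest, Wait): Anna prefers Wait (5 > 0.5) — not an equilibrium.
(Wait, Invest): Anna prefers Invest (7 > 3) — not an equilibrium.
(Wait, Wait): Ben prefers Invest (-3 > -3.5) — not an equilibrium.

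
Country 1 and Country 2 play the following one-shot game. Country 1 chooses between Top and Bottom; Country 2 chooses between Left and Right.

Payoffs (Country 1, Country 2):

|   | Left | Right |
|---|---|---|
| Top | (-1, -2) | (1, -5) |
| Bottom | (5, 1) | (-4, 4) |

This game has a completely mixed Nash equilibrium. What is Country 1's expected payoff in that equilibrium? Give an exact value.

1/11

First find q, the probability Country 2 plays Left, from Country 1's indifference between Top and Bottom: −q + (1−q) = 5q − 4(1−q), giving q = 5/11.
Since Country 1 is indifferent in equilibrium, Country 1's expected payoff equals the payoff from either row against (5/11, 6/11). Using Top: −(5/11) + (6/11) = 1/11.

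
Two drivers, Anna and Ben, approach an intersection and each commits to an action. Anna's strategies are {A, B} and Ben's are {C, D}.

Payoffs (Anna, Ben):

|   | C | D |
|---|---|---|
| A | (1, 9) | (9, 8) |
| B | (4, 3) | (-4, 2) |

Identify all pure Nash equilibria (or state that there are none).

(A, C): Anna prefers B (4 > 1) — not an equilibrium.
(A, D): Ben prefers C (9 > 8) — not an equilibrium.
(B, C): Anna gets 4 ≥ 1 from A, and Ben gets 3 ≥ 2 from D — Nash equilibrium.
(B, D): Anna prefers A (9 > -4); Ben prefers C (3 > 2) — not an equilibrium.

(B, C)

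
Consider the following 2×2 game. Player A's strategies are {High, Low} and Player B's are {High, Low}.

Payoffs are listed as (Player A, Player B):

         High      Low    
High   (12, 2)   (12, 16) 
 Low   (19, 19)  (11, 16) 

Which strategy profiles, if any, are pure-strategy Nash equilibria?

(High, Low) and (Low, High)

(High, High): Player A prefers Low (19 > 12); Player B prefers Low (16 > 2) — not an equilibrium.
(High, Low): Player A gets 12 ≥ 11 from Low, and Player B gets 16 ≥ 2 from High — Nash equilibrium.
(Low, High): Player A gets 19 ≥ 12 from High, and Player B gets 19 ≥ 16 from Low — Nash equilibrium.
(Low, Low): Player A prefers High (12 > 11); Player B prefers High (19 > 16) — not an equilibrium.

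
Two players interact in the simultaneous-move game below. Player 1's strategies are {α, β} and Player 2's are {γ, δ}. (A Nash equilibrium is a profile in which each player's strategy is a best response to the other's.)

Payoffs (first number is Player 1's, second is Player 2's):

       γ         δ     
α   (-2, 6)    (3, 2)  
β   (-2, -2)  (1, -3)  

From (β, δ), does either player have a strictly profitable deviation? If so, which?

Both

Player 1 at (β, δ) earns 1; deviating to α yields 3 — a strict improvement.
Player 2 earns -3; deviating to γ yields -2 — a strict improvement.
Both Player 1 and Player 2 have strictly profitable deviations.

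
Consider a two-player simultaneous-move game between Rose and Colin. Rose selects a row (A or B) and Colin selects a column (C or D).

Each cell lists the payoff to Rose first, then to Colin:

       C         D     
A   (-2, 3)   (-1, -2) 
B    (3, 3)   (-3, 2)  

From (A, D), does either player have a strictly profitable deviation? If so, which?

Rose at (A, D) earns -1; deviating to B yields -3 — not better.
Colin earns -2; deviating to C yields 3 — a strict improvement.
Only Colin has a strictly profitable deviation.

Colin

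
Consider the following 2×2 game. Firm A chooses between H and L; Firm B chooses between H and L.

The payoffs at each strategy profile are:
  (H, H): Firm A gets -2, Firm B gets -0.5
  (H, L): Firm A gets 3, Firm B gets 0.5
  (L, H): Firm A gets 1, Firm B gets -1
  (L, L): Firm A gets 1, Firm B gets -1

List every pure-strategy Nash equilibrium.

(H, H): Firm A prefers L (1 > -2); Firm B prefers L (0.5 > -0.5) — not an equilibrium.
(H, L): Firm A gets 3 ≥ 1 from L, and Firm B gets 0.5 ≥ -0.5 from H — Nash equilibrium.
(L, H): Firm A gets 1 ≥ -2 from H, and Firm B gets -1 ≥ -1 from L — Nash equilibrium.
(L, L): Firm A prefers H (3 > 1) — not an equilibrium.

(H, L) and (L, H)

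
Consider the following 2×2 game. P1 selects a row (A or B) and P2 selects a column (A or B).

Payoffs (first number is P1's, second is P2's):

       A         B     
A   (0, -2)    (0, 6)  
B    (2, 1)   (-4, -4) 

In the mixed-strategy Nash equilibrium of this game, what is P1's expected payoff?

First find q, the probability P2 plays A, from P1's indifference between A and B: 0 = 2q − 4(1−q), giving q = 2/3.
Since P1 is indifferent in equilibrium, P1's expected payoff equals the payoff from either row against (2/3, 1/3). Using A: 0 = 0.

0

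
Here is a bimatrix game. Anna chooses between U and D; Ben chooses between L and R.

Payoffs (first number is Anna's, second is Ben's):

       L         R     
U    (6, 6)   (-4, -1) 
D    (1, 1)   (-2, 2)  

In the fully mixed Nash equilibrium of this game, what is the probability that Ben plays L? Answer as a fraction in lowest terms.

2/7

Let q be the probability that Ben plays L. In a completely mixed equilibrium, Anna must be indifferent between U and D.
Anna's expected payoff from U is 6q − 4(1−q); from D it is q − 2(1−q).
Setting these equal: 10q − 4 = 3q − 2, so q = 2/7.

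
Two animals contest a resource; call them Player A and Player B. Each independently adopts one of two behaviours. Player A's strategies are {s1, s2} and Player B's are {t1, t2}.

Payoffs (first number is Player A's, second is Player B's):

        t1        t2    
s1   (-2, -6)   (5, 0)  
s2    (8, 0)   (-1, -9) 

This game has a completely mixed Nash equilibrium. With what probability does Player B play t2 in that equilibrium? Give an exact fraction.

Let c be the probability that Player B plays t1. In a completely mixed equilibrium, Player A must be indifferent between s1 and s2.
Player A's expected payoff from s1 is −2c + 5(1−c); from s2 it is 8c − (1−c).
Setting these equal: −7c + 5 = 9c − 1, so c = 3/8.
Therefore Player B plays t2 with probability 1 − 3/8 = 5/8.

5/8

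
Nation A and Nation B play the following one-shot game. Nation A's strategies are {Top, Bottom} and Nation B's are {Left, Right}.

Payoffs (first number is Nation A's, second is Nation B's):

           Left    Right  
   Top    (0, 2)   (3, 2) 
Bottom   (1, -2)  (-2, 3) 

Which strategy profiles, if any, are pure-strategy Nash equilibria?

(Top, Left): Nation A prefers Bottom (1 > 0) — not an equilibrium.
(Top, Right): Nation A gets 3 ≥ -2 from Bottom, and Nation B gets 2 ≥ 2 from Left — Nash equilibrium.
(Bottom, Left): Nation B prefers Right (3 > -2) — not an equilibrium.
(Bottom, Right): Nation A prefers Top (3 > -2) — not an equilibrium.

(Top, Right)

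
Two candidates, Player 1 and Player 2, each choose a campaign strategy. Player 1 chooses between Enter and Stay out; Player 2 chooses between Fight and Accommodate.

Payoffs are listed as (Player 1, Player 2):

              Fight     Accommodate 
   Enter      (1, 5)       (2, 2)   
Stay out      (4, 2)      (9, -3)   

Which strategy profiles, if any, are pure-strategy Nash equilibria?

(Stay out, Fight)

(Enter, Fight): Player 1 prefers Stay out (4 > 1) — not an equilibrium.
(Enter, Accommodate): Player 1 prefers Stay out (9 > 2); Player 2 prefers Fight (5 > 2) — not an equilibrium.
(Stay out, Fight): Player 1 gets 4 ≥ 1 from Enter, and Player 2 gets 2 ≥ -3 from Accommodate — Nash equilibrium.
(Stay out, Accommodate): Player 2 prefers Fight (2 > -3) — not an equilibrium.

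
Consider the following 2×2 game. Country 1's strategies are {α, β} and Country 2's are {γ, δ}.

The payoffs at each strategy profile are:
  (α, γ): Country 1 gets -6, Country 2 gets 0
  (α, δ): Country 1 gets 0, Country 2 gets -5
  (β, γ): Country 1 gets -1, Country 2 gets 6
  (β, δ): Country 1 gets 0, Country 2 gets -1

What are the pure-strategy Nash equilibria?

(α, γ): Country 1 prefers β (-1 > -6) — not an equilibrium.
(α, δ): Country 2 prefers γ (0 > -5) — not an equilibrium.
(β, γ): Country 1 gets -1 ≥ -6 from α, and Country 2 gets 6 ≥ -1 from δ — Nash equilibrium.
(β, δ): Country 2 prefers γ (6 > -1) — not an equilibrium.

(β, γ)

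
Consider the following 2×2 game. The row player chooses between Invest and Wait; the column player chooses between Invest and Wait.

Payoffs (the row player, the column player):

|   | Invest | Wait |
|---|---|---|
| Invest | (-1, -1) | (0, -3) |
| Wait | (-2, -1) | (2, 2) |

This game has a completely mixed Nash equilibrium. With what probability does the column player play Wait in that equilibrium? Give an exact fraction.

1/3

Let c be the probability that the column player plays Invest. In a completely mixed equilibrium, the row player must be indifferent between Invest and Wait.
The row player's expected payoff from Invest is −c; from Wait it is −2c + 2(1−c).
Setting these equal: −c = −4c + 2, so c = 2/3.
Therefore the column player plays Wait with probability 1 − 2/3 = 1/3.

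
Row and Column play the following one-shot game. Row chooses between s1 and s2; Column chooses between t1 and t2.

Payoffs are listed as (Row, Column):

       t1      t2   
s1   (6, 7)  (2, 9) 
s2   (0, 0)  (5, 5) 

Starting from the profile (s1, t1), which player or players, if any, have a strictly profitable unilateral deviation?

Row at (s1, t1) earns 6; deviating to s2 yields 0 — not better.
Column earns 7; deviating to t2 yields 9 — a strict improvement.
Only Column has a strictly profitable deviation.

Column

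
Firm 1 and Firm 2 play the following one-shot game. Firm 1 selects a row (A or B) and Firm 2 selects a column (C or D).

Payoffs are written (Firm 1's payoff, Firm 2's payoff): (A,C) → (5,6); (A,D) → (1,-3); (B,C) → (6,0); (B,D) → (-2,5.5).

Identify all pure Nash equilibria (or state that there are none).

none

(A, C): Firm 1 prefers B (6 > 5) — not an equilibrium.
(A, D): Firm 2 prefers C (6 > -3) — not an equilibrium.
(B, C): Firm 2 prefers D (5.5 > 0) — not an equilibrium.
(B, D): Firm 1 prefers A (1 > -2) — not an equilibrium.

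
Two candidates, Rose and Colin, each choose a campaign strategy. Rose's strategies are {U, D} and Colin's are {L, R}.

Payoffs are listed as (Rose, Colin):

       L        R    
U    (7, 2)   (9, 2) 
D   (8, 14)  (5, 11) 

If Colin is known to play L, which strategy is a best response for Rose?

Against L, Rose earns 7 from U and 8 from D.
So D is the best response.

D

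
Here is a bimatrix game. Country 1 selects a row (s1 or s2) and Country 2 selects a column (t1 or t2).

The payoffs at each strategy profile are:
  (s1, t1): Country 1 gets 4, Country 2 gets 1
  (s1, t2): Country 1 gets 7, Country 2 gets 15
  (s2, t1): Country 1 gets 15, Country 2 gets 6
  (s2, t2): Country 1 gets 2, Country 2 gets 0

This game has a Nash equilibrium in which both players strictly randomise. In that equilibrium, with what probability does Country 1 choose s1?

Let r be the probability that Country 1 plays s1. In a completely mixed equilibrium, Country 2 must be indifferent between t1 and t2.
Country 2's expected payoff from t1 is r + 6(1−r); from t2 it is 15r.
Setting these equal: −5r + 6 = 15r, so r = 3/10.

3/10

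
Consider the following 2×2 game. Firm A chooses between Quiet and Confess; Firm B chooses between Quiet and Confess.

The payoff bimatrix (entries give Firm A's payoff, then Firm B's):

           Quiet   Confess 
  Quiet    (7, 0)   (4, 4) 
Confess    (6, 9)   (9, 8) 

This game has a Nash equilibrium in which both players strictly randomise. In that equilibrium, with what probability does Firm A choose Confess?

4/5

Let r be the probability that Firm A plays Quiet. In a completely mixed equilibrium, Firm B must be indifferent between Quiet and Confess.
Firm B's expected payoff from Quiet is 9(1−r); from Confess it is 4r + 8(1−r).
Setting these equal: −9r + 9 = −4r + 8, so r = 1/5.
Therefore Firm A plays Confess with probability 1 − 1/5 = 4/5.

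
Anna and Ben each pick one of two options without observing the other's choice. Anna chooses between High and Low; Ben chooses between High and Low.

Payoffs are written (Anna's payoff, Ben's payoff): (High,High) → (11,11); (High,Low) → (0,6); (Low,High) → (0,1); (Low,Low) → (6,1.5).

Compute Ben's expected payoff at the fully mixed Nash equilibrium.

21/11

First find x, the probability Anna plays High, from Ben's indifference between High and Low: 11x + (1−x) = 6x + 1.5(1−x), giving x = 1/11.
Since Ben is indifferent in equilibrium, Ben's expected payoff equals the payoff from either column against (1/11, 10/11). Using High: 11(1/11) + (10/11) = 21/11.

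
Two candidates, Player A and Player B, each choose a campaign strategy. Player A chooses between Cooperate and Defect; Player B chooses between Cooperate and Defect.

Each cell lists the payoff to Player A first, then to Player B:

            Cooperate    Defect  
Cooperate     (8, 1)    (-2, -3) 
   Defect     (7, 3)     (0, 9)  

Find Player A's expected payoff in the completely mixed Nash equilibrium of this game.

14/3

First find q, the probability Player B plays Cooperate, from Player A's indifference between Cooperate and Defect: 8q − 2(1−q) = 7q, giving q = 2/3.
Since Player A is indifferent in equilibrium, Player A's expected payoff equals the payoff from either row against (2/3, 1/3). Using Cooperate: 8(2/3) − 2(1/3) = 14/3.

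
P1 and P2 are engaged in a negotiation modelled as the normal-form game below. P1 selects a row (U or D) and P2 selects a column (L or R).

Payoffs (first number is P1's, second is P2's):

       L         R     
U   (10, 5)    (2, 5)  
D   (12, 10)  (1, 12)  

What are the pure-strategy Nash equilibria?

(U, R)

(U, L): P1 prefers D (12 > 10) — not an equilibrium.
(U, R): P1 gets 2 ≥ 1 from D, and P2 gets 5 ≥ 5 from L — Nash equilibrium.
(D, L): P2 prefers R (12 > 10) — not an equilibrium.
(D, R): P1 prefers U (2 > 1) — not an equilibrium.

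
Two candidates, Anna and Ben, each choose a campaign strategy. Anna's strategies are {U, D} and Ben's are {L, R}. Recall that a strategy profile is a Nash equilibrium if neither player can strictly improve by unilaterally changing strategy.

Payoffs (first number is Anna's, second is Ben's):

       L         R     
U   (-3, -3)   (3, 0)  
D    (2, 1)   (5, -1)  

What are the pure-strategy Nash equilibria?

(D, L)

(U, L): Anna prefers D (2 > -3); Ben prefers R (0 > -3) — not an equilibrium.
(U, R): Anna prefers D (5 > 3) — not an equilibrium.
(D, L): Anna gets 2 ≥ -3 from U, and Ben gets 1 ≥ -1 from R — Nash equilibrium.
(D, R): Ben prefers L (1 > -1) — not an equilibrium.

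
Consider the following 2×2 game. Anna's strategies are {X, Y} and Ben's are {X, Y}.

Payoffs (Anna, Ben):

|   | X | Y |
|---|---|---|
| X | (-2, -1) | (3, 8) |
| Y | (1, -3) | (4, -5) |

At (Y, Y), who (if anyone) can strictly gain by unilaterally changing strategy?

Anna at (Y, Y) earns 4; deviating to X yields 3 — not better.
Ben earns -5; deviating to X yields -3 — a strict improvement.
Only Ben has a strictly profitable deviation.

Ben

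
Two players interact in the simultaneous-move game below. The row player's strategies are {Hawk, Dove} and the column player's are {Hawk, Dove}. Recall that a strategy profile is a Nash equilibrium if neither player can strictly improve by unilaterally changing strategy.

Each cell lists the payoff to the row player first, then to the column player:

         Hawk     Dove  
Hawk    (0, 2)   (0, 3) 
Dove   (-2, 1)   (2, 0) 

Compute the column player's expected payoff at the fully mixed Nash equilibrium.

First find x, the probability the row player plays Hawk, from the column player's indifference between Hawk and Dove: 2x + (1−x) = 3x, giving x = 1/2.
Since the column player is indifferent in equilibrium, the column player's expected payoff equals the payoff from either column against (1/2, 1/2). Using Hawk: 2(1/2) + (1/2) = 3/2.

3/2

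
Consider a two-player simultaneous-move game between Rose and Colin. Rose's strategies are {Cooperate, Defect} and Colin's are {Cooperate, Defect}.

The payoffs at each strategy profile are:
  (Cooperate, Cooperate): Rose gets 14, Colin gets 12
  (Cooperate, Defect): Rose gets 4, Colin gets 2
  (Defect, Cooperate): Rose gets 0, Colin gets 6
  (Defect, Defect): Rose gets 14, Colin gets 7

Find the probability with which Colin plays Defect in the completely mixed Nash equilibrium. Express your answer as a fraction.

7/12

Let c be the probability that Colin plays Cooperate. In a completely mixed equilibrium, Rose must be indifferent between Cooperate and Defect.
Rose's expected payoff from Cooperate is 14c + 4(1−c); from Defect it is 14(1−c).
Setting these equal: 10c + 4 = −14c + 14, so c = 5/12.
Therefore Colin plays Defect with probability 1 − 5/12 = 7/12.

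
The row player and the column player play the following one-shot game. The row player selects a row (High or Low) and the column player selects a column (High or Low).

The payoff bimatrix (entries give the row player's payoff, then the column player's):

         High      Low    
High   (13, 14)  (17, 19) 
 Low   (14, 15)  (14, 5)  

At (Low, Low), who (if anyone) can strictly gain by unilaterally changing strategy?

The row player at (Low, Low) earns 14; deviating to High yields 17 — a strict improvement.
The column player earns 5; deviating to High yields 15 — a strict improvement.
Both the row player and the column player have strictly profitable deviations.

Both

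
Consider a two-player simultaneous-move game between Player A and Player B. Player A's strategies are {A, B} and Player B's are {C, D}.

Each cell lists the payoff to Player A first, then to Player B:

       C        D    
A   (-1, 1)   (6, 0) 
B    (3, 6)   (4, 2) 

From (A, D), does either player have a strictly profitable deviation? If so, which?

Player A at (A, D) earns 6; deviating to B yields 4 — not better.
Player B earns 0; deviating to C yields 1 — a strict improvement.
Only Player B has a strictly profitable deviation.

Player B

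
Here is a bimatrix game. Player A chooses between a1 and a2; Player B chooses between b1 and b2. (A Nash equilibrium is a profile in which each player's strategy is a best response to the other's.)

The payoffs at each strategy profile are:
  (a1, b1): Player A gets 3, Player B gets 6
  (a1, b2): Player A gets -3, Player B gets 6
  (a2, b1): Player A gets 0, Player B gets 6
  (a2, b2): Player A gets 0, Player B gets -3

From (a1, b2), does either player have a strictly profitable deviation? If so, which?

Player A at (a1, b2) earns -3; deviating to a2 yields 0 — a strict improvement.
Player B earns 6; deviating to b1 yields 6 — not better.
Only Player A has a strictly profitable deviation.

Player A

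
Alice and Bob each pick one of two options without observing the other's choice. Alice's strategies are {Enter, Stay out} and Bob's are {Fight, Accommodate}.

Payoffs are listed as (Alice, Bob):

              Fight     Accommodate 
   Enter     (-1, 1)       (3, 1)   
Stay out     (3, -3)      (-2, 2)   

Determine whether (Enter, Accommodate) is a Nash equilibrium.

Yes

At (Enter, Accommodate), Alice earns 3; switching to Stay out would give -2, so Alice has no profitable deviation.
Bob earns 1; switching to Fight would give 1, so Bob has no profitable deviation.
Neither player can gain by a unilateral deviation, so this profile is a Nash equilibrium.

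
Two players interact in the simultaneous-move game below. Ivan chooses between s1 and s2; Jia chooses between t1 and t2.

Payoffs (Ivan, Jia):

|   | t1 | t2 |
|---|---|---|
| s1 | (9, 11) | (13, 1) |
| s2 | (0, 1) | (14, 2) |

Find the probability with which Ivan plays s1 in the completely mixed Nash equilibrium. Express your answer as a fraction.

1/11

Let x be the probability that Ivan plays s1. In a completely mixed equilibrium, Jia must be indifferent between t1 and t2.
Jia's expected payoff from t1 is 11x + (1−x); from t2 it is x + 2(1−x).
Setting these equal: 10x + 1 = −x + 2, so x = 1/11.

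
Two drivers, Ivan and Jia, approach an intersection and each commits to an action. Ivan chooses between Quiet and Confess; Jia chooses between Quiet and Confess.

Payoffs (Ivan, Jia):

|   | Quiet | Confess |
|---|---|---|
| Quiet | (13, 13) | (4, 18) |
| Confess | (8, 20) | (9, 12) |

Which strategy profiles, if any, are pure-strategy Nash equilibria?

(Quiet, Quiet): Jia prefers Confess (18 > 13) — not an equilibrium.
(Quiet, Confess): Ivan prefers Confess (9 > 4) — not an equilibrium.
(Confess, Quiet): Ivan prefers Quiet (13 > 8) — not an equilibrium.
(Confess, Confess): Jia prefers Quiet (20 > 12) — not an equilibrium.

none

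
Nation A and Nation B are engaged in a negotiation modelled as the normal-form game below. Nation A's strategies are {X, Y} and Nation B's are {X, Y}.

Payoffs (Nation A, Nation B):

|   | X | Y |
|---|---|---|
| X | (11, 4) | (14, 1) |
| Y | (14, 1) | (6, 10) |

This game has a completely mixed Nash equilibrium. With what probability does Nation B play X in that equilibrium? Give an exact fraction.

Let q be the probability that Nation B plays X. In a completely mixed equilibrium, Nation A must be indifferent between X and Y.
Nation A's expected payoff from X is 11q + 14(1−q); from Y it is 14q + 6(1−q).
Setting these equal: −3q + 14 = 8q + 6, so q = 8/11.

8/11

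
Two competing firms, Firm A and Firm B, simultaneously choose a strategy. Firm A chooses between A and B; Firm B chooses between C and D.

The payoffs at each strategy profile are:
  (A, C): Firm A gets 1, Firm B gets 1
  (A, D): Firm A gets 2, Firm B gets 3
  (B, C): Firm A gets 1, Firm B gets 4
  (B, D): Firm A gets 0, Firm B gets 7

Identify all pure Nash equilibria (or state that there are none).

(A, D)

(A, C): Firm B prefers D (3 > 1) — not an equilibrium.
(A, D): Firm A gets 2 ≥ 0 from B, and Firm B gets 3 ≥ 1 from C — Nash equilibrium.
(B, C): Firm B prefers D (7 > 4) — not an equilibrium.
(B, D): Firm A prefers A (2 > 0) — not an equilibrium.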